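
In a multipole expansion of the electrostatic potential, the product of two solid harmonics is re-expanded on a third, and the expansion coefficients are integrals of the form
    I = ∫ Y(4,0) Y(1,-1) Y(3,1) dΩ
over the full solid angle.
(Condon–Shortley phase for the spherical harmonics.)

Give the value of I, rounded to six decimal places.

m-sum 0 ✓  L=8 even ✓  3≤3≤5 ✓
Π(2lᵢ+1) = 9×3×7 = 189
triangle coeff Δ(4,1,3) = 1/252
Σ_t [1,1]: t=1:−1/36 = -1/36
(3j)²=4/63 [(4 1 3; 0 0 0)], sign=+1
Σ_t [0,0]: t=0:+1/96 = 1/96
(3j)²=1/42 [(4 1 3; 0 -1 1)], sign=+1
⇒ 4πI² = 2/7
I = (+1)√(2/7/(4π)) = 0.15078601

0.150786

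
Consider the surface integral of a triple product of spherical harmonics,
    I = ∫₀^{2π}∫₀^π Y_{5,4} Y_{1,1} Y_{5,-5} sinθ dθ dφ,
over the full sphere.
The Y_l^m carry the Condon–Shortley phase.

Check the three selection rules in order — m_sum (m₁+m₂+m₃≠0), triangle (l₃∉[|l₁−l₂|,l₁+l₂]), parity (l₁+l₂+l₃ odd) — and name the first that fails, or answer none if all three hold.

m₁+m₂+m₃ = 4 + 1 − 5 = 0  ✓
triangle: |5−1|=4 ≤ l₃=5 ≤ 5+1=6  ✓
parity: l₁+l₂+l₃ = 11 is odd  ✗

parity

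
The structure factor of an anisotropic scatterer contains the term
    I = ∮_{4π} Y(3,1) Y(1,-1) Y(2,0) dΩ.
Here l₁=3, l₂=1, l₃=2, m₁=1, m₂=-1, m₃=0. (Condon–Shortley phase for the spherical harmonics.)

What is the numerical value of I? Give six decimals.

-0.202301

m-sum 0 ✓  L=6 even ✓  2≤2≤4 ✓
Π(2lᵢ+1) = 7×3×5 = 105
triangle coeff Δ(3,1,2) = 1/105
Σ_t [1,1]: t=1:−1/4 = -1/4
(3j)²=3/35 [(3 1 2; 0 0 0)], sign=-1
Σ_t [0,0]: t=0:+1/8 = 1/8
(3j)²=2/35 [(3 1 2; 1 -1 0)], sign=+1
⇒ 4πI² = 18/35
I = (-1)√(18/35/(4π)) = -0.20230066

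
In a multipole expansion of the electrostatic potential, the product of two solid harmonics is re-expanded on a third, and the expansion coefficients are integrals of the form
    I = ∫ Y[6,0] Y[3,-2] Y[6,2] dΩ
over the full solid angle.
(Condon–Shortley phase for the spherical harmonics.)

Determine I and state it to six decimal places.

l₁+l₂+l₃=15 is odd: 3j(l;000)=0 ⇒ I=0

0.000000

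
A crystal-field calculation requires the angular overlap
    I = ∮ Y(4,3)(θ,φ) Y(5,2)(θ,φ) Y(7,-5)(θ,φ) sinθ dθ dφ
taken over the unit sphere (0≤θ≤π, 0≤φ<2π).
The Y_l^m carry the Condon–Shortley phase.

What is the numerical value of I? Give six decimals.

-0.026159

Checks pass: Σm=0; 16 even; l₃=7∈[1,9].
(2·4+1)(2·5+1)(2·7+1) = 1485
Δ: 2! 6! 8! / 17! → 1/6126120
sum: t=0:+1/69120 t=1:−1/20736 t=2:+1/69120 = -1/51840
3j²(4 5 7; 0 0 0) = Δ·Π!·Σ² = 280/21879  (sign +1)
sum: t=0:+1/1209600 t=1:−1/1036800 = -1/7257600
3j²(4 5 7; 3 2 -5) = Δ·Π!·Σ² = 1/2210  (sign -1)
combine: 4πI² = 1485·280/21879·1/2210 = 420/48841
take √, sign -1: I = -0.02615938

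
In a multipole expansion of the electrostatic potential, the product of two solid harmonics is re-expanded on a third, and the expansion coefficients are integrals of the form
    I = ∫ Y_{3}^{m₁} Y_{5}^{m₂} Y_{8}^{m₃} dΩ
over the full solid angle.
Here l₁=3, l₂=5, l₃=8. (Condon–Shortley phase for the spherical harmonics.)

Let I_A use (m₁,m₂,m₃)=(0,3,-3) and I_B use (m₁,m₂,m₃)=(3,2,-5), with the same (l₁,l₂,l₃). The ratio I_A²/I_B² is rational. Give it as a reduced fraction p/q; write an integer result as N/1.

Same 3,5,8: normalisation and zero-m 3j drop out of the ratio.
A: Δ: 0! 6! 10! / 17! → 1/136136; sum: t=0:+1/2903040 = 1/2903040; 3j²(3 5 8; 0 3 -3) = Δ·Π!·Σ² = 75/6188  (sign -1)
B: Δ: 0! 6! 10! / 17! → 1/136136; sum: t=0:+1/21772800 = 1/21772800; 3j²(3 5 8; 3 2 -5) = Δ·Π!·Σ² = 3/238  (sign -1)
I_A²/I_B² = (75/6188)/(3/238) = 25/26

25/26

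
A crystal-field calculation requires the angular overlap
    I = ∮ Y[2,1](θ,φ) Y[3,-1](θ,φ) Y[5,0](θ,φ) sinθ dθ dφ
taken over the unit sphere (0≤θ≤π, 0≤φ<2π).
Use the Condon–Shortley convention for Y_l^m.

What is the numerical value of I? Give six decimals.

0.169433

m-sum 0 ✓  L=10 even ✓  1≤5≤5 ✓
Π(2lᵢ+1) = 5×7×11 = 385
triangle coeff Δ(2,3,5) = 1/2310
Σ_t [0,0]: t=0:+1/144 = 1/144
(3j)²=10/231 [(2 3 5; 0 0 0)], sign=-1
Σ_t [0,0]: t=0:+1/288 = 1/288
(3j)²=5/231 [(2 3 5; 1 -1 0)], sign=-1
⇒ 4πI² = 250/693
I = (+1)√(250/693/(4π)) = 0.16943318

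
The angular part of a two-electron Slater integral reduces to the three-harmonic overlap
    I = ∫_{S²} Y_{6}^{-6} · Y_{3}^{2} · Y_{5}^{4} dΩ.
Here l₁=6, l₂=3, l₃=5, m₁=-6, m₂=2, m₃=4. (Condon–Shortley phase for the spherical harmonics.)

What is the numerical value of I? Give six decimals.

0.207001

Rules hold: Σm=0, L=14 even, 3≤5≤9.
N = 13·7·11 = 1001
Δ = 4!·8!·2!/15! = 1/675675
Racah Σ t=1..3: t=1:−1/8640 t=2:+1/2304 t=3:−1/8640 = 7/34560
⇒ 3j(6 3 5; 0 0 0)² = 7/429, sgn -1
Racah Σ t=4..4: t=4:+1/967680 = 1/967680
⇒ 3j(6 3 5; -6 2 4)² = 3/91, sgn -1
4πI² = N·(3j₀)²·(3jₘ)² = 7/13
I = +1·√(0.538462/4π) = 0.20700098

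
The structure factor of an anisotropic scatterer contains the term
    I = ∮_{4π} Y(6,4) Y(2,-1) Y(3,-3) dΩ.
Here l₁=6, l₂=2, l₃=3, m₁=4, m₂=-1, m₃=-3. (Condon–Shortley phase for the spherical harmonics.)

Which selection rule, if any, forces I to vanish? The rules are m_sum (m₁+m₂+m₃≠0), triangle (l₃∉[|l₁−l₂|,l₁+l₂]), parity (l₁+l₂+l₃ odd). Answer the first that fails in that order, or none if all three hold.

triangle

azimuthal sum: 4 − 1 − 3 = 0  ✓
4 ≤ 3 ≤ 8 (triangle on l)  ✗
L = 6 + 2 + 3 = 11 (odd)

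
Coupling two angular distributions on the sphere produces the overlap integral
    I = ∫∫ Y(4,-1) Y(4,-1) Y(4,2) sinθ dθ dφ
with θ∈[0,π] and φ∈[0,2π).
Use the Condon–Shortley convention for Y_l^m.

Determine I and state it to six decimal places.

m-sum 0 ✓  L=12 even ✓  0≤4≤8 ✓
Π(2lᵢ+1) = 9×9×9 = 729
triangle coeff Δ(4,4,4) = 1/450450
Σ_t [0,4]: t=0:+1/13824 t=1:−1/216 t=2:+1/64 t=3:−1/216 t=4:+1/13824 = 5/768
(3j)²=18/1001 [(4 4 4; 0 0 0)], sign=+1
Σ_t [1,3]: t=1:−1/576 t=2:+1/144 t=3:−1/576 = 1/288
(3j)²=20/1001 [(4 4 4; -1 -1 2)], sign=+1
⇒ 4πI² = 262440/1002001
I = (+1)√(262440/1002001/(4π)) = 0.14436968

0.144370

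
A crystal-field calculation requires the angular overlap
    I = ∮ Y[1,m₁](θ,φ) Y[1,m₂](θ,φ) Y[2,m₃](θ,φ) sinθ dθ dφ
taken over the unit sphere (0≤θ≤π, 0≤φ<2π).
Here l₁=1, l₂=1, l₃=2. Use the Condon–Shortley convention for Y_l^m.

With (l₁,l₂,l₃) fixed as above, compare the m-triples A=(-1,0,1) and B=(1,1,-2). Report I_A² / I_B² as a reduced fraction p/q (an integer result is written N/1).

1/2

Shared (l₁,l₂,l₃)=(1,1,2): N and (l;000)² cancel in I_A²/I_B².
A: Δ = 0!·2!·2!/5! = 1/30; Racah Σ t=0..0: t=0:+1/2 = 1/2; ⇒ 3j(1 1 2; -1 0 1)² = 1/10, sgn -1
B: Δ = 0!·2!·2!/5! = 1/30; Racah Σ t=0..0: t=0:+1/4 = 1/4; ⇒ 3j(1 1 2; 1 1 -2)² = 1/5, sgn +1
I_A²/I_B² = (1/10)/(1/5) = 1/2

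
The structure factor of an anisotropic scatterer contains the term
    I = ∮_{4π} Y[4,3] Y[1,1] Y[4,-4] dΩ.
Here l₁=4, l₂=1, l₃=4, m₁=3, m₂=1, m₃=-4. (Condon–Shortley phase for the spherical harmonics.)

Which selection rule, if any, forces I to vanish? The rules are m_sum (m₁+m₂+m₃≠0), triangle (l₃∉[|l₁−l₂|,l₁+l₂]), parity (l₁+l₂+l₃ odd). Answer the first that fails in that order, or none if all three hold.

parity

azimuthal sum: 3 + 1 − 4 = 0  ✓
3 ≤ 4 ≤ 5 (triangle on l)  ✓
L = 4 + 1 + 4 = 9 (odd)  ✗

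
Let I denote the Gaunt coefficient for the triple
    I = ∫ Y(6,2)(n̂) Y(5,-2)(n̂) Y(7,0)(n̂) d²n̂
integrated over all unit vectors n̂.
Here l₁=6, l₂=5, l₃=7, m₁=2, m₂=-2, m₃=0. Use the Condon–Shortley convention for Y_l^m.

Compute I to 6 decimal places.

-0.114807

Checks pass: Σm=0; 18 even; l₃=7∈[1,11].
(2·6+1)(2·5+1)(2·7+1) = 2145
Δ: 4! 8! 6! / 19! → 1/174594420
sum: t=0:+1/4147200 t=1:−1/207360 t=2:+1/82944 t=3:−1/207360 t=4:+1/4147200 = 1/345600
3j²(6 5 7; 0 0 0) = Δ·Π!·Σ² = 420/46189  (sign -1)
sum: t=0:+1/497664 t=1:−1/207360 t=2:+1/691200 t=3:−1/21772800 = -41/29030400
3j²(6 5 7; 2 -2 0) = Δ·Π!·Σ² = 11767/1385670  (sign +1)
combine: 4πI² = 2145·420/46189·11767/1385670 = 2471070/14919047
take √, sign -1: I = -0.11480665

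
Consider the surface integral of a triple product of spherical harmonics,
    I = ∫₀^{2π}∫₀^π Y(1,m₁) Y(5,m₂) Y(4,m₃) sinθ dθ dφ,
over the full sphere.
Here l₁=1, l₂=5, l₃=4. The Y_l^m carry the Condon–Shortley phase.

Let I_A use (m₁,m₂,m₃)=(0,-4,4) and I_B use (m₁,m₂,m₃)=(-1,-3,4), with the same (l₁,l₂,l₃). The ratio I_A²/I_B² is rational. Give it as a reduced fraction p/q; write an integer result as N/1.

l's match ⇒ only the (l;m) 3-j factors differ between A and B.
A: triangle coeff Δ(1,5,4) = 1/495; Σ_t [1,1]: t=1:−1/40320 = -1/40320; (3j)²=1/55 [(1 5 4; 0 -4 4)], sign=-1
B: triangle coeff Δ(1,5,4) = 1/495; Σ_t [2,2]: t=2:+1/80640 = 1/80640; (3j)²=1/495 [(1 5 4; -1 -3 4)], sign=+1
I_A²/I_B² = (1/55)/(1/495) = 9/1

9/1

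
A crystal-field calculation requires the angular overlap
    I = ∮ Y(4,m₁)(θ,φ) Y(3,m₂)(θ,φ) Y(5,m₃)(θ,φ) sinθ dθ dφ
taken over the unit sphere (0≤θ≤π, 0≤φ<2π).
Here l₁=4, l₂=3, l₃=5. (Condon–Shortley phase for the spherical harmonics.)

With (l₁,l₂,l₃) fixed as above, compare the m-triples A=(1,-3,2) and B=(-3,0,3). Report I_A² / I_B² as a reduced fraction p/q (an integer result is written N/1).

125/42

Shared (l₁,l₂,l₃)=(4,3,5): N and (l;000)² cancel in I_A²/I_B².
A: Δ = 2!·6!·4!/13! = 1/180180; Racah Σ t=0..0: t=0:+1/1728 = 1/1728; ⇒ 3j(4 3 5; 1 -3 2)² = 25/858, sgn -1
B: Δ = 2!·6!·4!/13! = 1/180180; Racah Σ t=1..2: t=1:−1/2880 t=2:+1/1440 = 1/2880; ⇒ 3j(4 3 5; -3 0 3)² = 7/715, sgn +1
I_A²/I_B² = (25/858)/(7/715) = 125/42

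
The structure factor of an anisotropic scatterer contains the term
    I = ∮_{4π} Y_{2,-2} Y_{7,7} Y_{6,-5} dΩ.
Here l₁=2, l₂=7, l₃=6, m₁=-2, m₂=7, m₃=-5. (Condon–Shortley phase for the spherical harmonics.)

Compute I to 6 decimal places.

l₁+l₂+l₃=15 is odd: 3j(l;000)=0 ⇒ I=0

0.000000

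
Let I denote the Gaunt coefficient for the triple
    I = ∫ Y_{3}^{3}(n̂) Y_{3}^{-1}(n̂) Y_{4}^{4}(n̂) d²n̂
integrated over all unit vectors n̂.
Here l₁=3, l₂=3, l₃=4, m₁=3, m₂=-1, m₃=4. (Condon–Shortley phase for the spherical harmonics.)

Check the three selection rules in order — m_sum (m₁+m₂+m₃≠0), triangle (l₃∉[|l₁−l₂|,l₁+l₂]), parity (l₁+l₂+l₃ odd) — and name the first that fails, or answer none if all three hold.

m_sum

azimuthal sum: 3 − 1 + 4 = 6  ✗
0 ≤ 4 ≤ 6 (triangle on l)
L = 3 + 3 + 4 = 10 (even)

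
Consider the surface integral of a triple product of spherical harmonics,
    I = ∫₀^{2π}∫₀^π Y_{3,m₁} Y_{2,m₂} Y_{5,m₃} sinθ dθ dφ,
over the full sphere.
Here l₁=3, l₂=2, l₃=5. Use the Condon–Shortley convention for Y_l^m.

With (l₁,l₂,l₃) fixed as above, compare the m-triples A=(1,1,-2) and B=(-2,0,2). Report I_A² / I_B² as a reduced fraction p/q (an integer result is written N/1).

Same 3,2,5: normalisation and zero-m 3j drop out of the ratio.
A: Δ: 0! 6! 4! / 11! → 1/2310; sum: t=0:+1/288 = 1/288; 3j²(3 2 5; 1 1 -2) = Δ·Π!·Σ² = 1/22  (sign -1)
B: Δ: 0! 6! 4! / 11! → 1/2310; sum: t=0:+1/480 = 1/480; 3j²(3 2 5; -2 0 2) = Δ·Π!·Σ² = 3/110  (sign -1)
I_A²/I_B² = (1/22)/(3/110) = 5/3

5/3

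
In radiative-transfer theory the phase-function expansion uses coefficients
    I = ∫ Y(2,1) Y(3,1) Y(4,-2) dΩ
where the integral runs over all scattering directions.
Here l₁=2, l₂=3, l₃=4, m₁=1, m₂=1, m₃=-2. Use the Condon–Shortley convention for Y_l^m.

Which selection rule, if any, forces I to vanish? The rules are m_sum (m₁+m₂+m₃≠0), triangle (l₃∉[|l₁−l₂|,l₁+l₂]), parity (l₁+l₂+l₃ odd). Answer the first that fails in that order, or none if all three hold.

Σmᵢ = 0  ✓
l₃∈[|l₁−l₂|,l₁+l₂]=[1,5], have l₃=4  ✓
Σlᵢ = 9 ⇒ odd  ✗

parity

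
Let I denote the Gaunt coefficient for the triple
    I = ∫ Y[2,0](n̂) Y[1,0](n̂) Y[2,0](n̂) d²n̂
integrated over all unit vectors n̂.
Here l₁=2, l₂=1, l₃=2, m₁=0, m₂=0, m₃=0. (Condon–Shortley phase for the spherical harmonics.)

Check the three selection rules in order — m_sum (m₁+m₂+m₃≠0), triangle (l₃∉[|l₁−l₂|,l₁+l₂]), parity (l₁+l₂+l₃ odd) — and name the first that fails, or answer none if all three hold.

parity

Σmᵢ = 0  ✓
l₃∈[|l₁−l₂|,l₁+l₂]=[1,3], have l₃=2  ✓
Σlᵢ = 5 ⇒ odd  ✗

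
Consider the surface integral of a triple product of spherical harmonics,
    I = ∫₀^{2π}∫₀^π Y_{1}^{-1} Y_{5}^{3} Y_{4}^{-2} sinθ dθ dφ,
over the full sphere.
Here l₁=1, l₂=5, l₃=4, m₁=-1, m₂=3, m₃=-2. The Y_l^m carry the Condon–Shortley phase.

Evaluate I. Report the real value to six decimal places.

m-sum 0 ✓  L=10 even ✓  4≤4≤6 ✓
Π(2lᵢ+1) = 3×11×9 = 297
triangle coeff Δ(1,5,4) = 1/495
Σ_t [1,1]: t=1:−1/576 = -1/576
(3j)²=5/99 [(1 5 4; 0 0 0)], sign=-1
Σ_t [2,2]: t=2:+1/2880 = 1/2880
(3j)²=28/495 [(1 5 4; -1 3 -2)], sign=+1
⇒ 4πI² = 28/33
I = (-1)√(28/33/(4π)) = -0.25984664

-0.259847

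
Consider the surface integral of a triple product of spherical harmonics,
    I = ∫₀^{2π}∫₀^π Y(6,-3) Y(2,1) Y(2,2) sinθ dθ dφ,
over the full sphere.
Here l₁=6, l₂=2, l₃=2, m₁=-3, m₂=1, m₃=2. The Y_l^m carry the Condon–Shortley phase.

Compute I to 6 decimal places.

0.000000

l₃=2 ∉ [4,8] — triangle fails ⇒ I = 0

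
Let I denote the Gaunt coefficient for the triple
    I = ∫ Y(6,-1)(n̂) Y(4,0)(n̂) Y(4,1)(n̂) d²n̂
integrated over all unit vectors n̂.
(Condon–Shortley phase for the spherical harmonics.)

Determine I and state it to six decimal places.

Rules hold: Σm=0, L=14 even, 2≤4≤10.
N = 13·9·9 = 1053
Δ = 6!·6!·2!/15! = 1/1261260
Racah Σ t=2..4: t=2:+1/4608 t=3:−1/1296 t=4:+1/4608 = -7/20736
⇒ 3j(6 4 4; 0 0 0)² = 20/1287, sgn -1
Racah Σ t=2..4: t=2:+1/11520 t=3:−1/1728 t=4:+1/3456 = -7/34560
⇒ 3j(6 4 4; -1 0 1)² = 7/858, sgn +1
4πI² = N·(3j₀)²·(3jₘ)² = 210/1573
I = -1·√(0.133503/4π) = -0.10307192

-0.103072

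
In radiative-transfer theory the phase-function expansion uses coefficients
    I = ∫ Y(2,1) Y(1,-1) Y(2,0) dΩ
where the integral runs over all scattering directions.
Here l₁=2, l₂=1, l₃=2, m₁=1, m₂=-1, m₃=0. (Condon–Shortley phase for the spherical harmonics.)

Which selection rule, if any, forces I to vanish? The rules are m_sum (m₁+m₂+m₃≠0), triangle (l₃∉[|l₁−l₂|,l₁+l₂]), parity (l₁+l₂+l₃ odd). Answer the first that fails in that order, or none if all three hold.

azimuthal sum: 1 − 1 + 0 = 0  ✓
1 ≤ 2 ≤ 3 (triangle on l)  ✓
L = 2 + 1 + 2 = 5 (odd)  ✗

parity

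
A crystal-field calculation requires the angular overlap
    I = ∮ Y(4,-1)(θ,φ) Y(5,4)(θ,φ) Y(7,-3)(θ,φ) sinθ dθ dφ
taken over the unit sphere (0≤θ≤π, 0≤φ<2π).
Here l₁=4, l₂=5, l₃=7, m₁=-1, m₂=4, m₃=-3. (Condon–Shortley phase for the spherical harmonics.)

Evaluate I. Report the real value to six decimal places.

Checks pass: Σm=0; 16 even; l₃=7∈[1,9].
(2·4+1)(2·5+1)(2·7+1) = 1485
Δ: 2! 6! 8! / 17! → 1/6126120
sum: t=0:+1/69120 t=1:−1/20736 t=2:+1/69120 = -1/51840
3j²(4 5 7; 0 0 0) = Δ·Π!·Σ² = 280/21879  (sign +1)
sum: t=1:−1/1935360 t=2:+1/362880 = 13/5806080
3j²(4 5 7; -1 4 -3) = Δ·Π!·Σ² = 195/10472  (sign +1)
combine: 4πI² = 1485·280/21879·195/10472 = 1125/3179
take √, sign +1: I = 0.16781318

0.167813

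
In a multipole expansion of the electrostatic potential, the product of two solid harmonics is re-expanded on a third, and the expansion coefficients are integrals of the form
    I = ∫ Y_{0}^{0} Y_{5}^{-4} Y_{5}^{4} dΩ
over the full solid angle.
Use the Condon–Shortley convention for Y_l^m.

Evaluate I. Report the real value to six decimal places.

0.282095

Checks pass: Σm=0; 10 even; l₃=5∈[5,5].
(2·0+1)(2·5+1)(2·5+1) = 121
Δ: 0! 0! 10! / 11! → 1/11
sum: t=0:+1/14400 = 1/14400
3j²(0 5 5; 0 0 0) = Δ·Π!·Σ² = 1/11  (sign -1)
sum: t=0:+1/362880 = 1/362880
3j²(0 5 5; 0 -4 4) = Δ·Π!·Σ² = 1/11  (sign -1)
combine: 4πI² = 121·1/11·1/11 = 1/1
take √, sign +1: I = 0.28209479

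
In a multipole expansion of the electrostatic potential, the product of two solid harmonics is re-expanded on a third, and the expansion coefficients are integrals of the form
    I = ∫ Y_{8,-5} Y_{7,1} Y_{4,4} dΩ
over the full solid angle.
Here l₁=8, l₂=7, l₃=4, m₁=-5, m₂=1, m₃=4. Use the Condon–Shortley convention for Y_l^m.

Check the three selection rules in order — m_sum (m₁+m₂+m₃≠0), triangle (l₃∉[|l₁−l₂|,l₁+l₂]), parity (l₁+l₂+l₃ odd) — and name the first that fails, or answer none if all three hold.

parity

m₁+m₂+m₃ = -5 + 1 + 4 = 0  ✓
triangle: |8−7|=1 ≤ l₃=4 ≤ 8+7=15  ✓
parity: l₁+l₂+l₃ = 19 is odd  ✗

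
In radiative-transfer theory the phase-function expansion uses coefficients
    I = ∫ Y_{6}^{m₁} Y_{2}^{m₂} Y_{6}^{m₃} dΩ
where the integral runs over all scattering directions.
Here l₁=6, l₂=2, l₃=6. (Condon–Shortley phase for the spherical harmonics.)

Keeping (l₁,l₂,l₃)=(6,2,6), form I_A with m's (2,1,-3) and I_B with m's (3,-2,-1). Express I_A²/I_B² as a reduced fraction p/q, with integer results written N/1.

5/8

Same 6,2,6: normalisation and zero-m 3j drop out of the ratio.
A: Δ: 2! 10! 2! / 15! → 1/90090; sum: t=1:−1/60480 t=2:+1/161280 = -1/96768; 3j²(6 2 6; 2 1 -3) = Δ·Π!·Σ² = 15/1001  (sign +1)
B: Δ: 2! 10! 2! / 15! → 1/90090; sum: t=0:+1/120960 = 1/120960; 3j²(6 2 6; 3 -2 -1) = Δ·Π!·Σ² = 24/1001  (sign -1)
I_A²/I_B² = (15/1001)/(24/1001) = 5/8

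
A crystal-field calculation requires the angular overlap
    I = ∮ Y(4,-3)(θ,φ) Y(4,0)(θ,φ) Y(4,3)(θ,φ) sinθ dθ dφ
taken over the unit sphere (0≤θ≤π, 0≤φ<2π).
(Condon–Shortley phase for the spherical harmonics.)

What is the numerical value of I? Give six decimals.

Checks pass: Σm=0; 12 even; l₃=4∈[0,8].
(2·4+1)(2·4+1)(2·4+1) = 729
Δ: 4! 4! 4! / 13! → 1/450450
sum: t=0:+1/13824 t=1:−1/216 t=2:+1/64 t=3:−1/216 t=4:+1/13824 = 5/768
3j²(4 4 4; 0 0 0) = Δ·Π!·Σ² = 18/1001  (sign +1)
sum: t=3:−1/864 t=4:+1/3456 = -1/1152
3j²(4 4 4; -3 0 3) = Δ·Π!·Σ² = 7/286  (sign +1)
combine: 4πI² = 729·18/1001·7/286 = 6561/20449
take √, sign +1: I = 0.15978796

0.159788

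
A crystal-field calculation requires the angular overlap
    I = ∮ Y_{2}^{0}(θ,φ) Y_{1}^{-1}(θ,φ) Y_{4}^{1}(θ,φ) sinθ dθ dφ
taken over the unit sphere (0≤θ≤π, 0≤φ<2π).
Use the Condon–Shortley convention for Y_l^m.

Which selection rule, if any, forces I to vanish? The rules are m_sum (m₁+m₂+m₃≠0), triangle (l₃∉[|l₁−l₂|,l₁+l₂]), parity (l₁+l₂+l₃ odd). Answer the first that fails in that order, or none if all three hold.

triangle

Σmᵢ = 0  ✓
l₃∈[|l₁−l₂|,l₁+l₂]=[1,3], have l₃=4  ✗
Σlᵢ = 7 ⇒ odd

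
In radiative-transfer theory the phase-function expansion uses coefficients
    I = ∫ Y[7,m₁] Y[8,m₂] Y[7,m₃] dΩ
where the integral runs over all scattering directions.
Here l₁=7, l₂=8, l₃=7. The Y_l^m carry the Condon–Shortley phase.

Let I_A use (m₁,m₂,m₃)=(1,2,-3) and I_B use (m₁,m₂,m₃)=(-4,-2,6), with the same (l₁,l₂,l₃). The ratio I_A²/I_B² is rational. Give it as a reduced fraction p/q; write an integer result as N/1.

26/75

Same 7,8,7: normalisation and zero-m 3j drop out of the ratio.
A: Δ: 8! 6! 8! / 23! → 1/22086194130; sum: t=2:+1/2786918400 t=3:−1/130636800 t=4:+1/39813120 t=5:−1/62208000 t=6:+1/597196800 = 143/41803776000; 3j²(7 8 7; 1 2 -3) = Δ·Π!·Σ² = 26/7429  (sign +1)
B: Δ: 8! 6! 8! / 23! → 1/22086194130; sum: t=5:−1/2612736000 t=6:+1/6967296000 = -1/4180377600; 3j²(7 8 7; -4 -2 6) = Δ·Π!·Σ² = 75/7429  (sign +1)
I_A²/I_B² = (26/7429)/(75/7429) = 26/75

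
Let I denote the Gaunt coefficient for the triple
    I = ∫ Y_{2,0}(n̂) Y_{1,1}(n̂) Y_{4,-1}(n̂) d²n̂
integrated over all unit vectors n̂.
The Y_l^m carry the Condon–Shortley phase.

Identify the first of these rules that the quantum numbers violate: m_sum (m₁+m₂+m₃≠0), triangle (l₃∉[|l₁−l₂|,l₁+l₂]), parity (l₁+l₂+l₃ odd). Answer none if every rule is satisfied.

Σmᵢ = 0  ✓
l₃∈[|l₁−l₂|,l₁+l₂]=[1,3], have l₃=4  ✗
Σlᵢ = 7 ⇒ odd

triangle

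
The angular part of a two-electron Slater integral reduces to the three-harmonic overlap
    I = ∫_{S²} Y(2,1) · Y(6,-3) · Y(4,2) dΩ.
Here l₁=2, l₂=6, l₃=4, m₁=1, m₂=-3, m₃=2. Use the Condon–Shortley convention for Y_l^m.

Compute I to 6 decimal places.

Rules hold: Σm=0, L=12 even, 4≤4≤8.
N = 5·13·9 = 585
Δ = 4!·0!·8!/13! = 1/6435
Racah Σ t=2..2: t=2:+1/2304 = 1/2304
⇒ 3j(2 6 4; 0 0 0)² = 5/143, sgn +1
Racah Σ t=1..1: t=1:−1/8640 = -1/8640
⇒ 3j(2 6 4; 1 -3 2)² = 28/715, sgn -1
4πI² = N·(3j₀)²·(3jₘ)² = 1260/1573
I = -1·√(0.801017/4π) = -0.25247360

-0.252474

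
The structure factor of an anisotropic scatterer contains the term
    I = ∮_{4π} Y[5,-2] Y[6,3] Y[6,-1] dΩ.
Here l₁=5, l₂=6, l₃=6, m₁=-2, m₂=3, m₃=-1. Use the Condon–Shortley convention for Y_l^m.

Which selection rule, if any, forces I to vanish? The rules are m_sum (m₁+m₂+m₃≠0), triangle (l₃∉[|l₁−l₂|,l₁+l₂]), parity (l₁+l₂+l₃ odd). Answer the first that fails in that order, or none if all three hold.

m₁+m₂+m₃ = -2 + 3 − 1 = 0  ✓
triangle: |5−6|=1 ≤ l₃=6 ≤ 5+6=11  ✓
parity: l₁+l₂+l₃ = 17 is odd  ✗

parity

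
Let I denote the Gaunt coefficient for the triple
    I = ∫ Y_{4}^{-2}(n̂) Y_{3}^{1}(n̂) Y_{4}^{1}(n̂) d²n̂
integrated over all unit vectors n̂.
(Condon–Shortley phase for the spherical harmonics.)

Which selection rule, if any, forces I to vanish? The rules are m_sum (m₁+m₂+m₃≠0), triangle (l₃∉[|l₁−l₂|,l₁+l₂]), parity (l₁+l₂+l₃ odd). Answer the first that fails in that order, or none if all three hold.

m₁+m₂+m₃ = -2 + 1 + 1 = 0  ✓
triangle: |4−3|=1 ≤ l₃=4 ≤ 4+3=7  ✓
parity: l₁+l₂+l₃ = 11 is odd  ✗

parity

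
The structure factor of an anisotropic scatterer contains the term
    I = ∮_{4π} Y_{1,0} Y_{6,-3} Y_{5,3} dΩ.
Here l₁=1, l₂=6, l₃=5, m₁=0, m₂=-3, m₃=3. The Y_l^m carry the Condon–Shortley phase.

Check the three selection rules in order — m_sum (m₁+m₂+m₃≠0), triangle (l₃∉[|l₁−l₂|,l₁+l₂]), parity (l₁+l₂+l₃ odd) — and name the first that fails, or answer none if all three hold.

m₁+m₂+m₃ = 0 − 3 + 3 = 0  ✓
triangle: |1−6|=5 ≤ l₃=5 ≤ 1+6=7  ✓
parity: l₁+l₂+l₃ = 12 is even  ✓

none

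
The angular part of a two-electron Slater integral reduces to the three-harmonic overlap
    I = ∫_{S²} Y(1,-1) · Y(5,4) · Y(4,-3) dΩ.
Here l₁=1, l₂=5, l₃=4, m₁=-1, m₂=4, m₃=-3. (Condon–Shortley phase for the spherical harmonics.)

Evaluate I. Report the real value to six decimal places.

Rules hold: Σm=0, L=10 even, 4≤4≤6.
N = 3·11·9 = 297
Δ = 2!·0!·8!/11! = 1/495
Racah Σ t=1..1: t=1:−1/576 = -1/576
⇒ 3j(1 5 4; 0 0 0)² = 5/99, sgn -1
Racah Σ t=2..2: t=2:+1/10080 = 1/10080
⇒ 3j(1 5 4; -1 4 -3)² = 4/55, sgn -1
4πI² = N·(3j₀)²·(3jₘ)² = 12/11
I = +1·√(1.09091/4π) = 0.29463840

0.294638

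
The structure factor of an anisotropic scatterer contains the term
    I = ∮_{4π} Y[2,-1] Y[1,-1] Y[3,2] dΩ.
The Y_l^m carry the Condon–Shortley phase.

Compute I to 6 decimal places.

m-sum 0 ✓  L=6 even ✓  1≤3≤3 ✓
Π(2lᵢ+1) = 5×3×7 = 105
triangle coeff Δ(2,1,3) = 1/105
Σ_t [0,0]: t=0:+1/4 = 1/4
(3j)²=3/35 [(2 1 3; 0 0 0)], sign=-1
Σ_t [0,0]: t=0:+1/12 = 1/12
(3j)²=2/21 [(2 1 3; -1 -1 2)], sign=-1
⇒ 4πI² = 6/7
I = (+1)√(6/7/(4π)) = 0.26116903

0.261169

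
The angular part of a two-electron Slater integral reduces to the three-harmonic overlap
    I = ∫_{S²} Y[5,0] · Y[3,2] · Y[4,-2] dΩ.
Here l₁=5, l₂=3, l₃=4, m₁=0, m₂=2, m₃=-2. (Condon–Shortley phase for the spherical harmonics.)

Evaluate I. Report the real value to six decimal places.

Rules hold: Σm=0, L=12 even, 2≤4≤8.
N = 11·7·9 = 693
Δ = 4!·6!·2!/13! = 1/180180
Racah Σ t=1..3: t=1:−1/576 t=2:+1/144 t=3:−1/576 = 1/288
⇒ 3j(5 3 4; 0 0 0)² = 20/1001, sgn +1
Racah Σ t=3..4: t=3:−1/576 t=4:+1/2880 = -1/720
⇒ 3j(5 3 4; 0 2 -2)² = 80/3003, sgn -1
4πI² = N·(3j₀)²·(3jₘ)² = 4800/13013
I = -1·√(0.368862/4π) = -0.17132746

-0.171327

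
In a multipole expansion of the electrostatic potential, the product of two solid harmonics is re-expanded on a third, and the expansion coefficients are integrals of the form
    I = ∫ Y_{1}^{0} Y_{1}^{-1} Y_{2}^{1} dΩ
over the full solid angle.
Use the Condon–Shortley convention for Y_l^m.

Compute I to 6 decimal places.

-0.218510

m-sum 0 ✓  L=4 even ✓  0≤2≤2 ✓
Π(2lᵢ+1) = 3×3×5 = 45
triangle coeff Δ(1,1,2) = 1/30
Σ_t [0,0]: t=0:+1/1 = 1/1
(3j)²=2/15 [(1 1 2; 0 0 0)], sign=+1
Σ_t [0,0]: t=0:+1/2 = 1/2
(3j)²=1/10 [(1 1 2; 0 -1 1)], sign=-1
⇒ 4πI² = 3/5
I = (-1)√(3/5/(4π)) = -0.21850969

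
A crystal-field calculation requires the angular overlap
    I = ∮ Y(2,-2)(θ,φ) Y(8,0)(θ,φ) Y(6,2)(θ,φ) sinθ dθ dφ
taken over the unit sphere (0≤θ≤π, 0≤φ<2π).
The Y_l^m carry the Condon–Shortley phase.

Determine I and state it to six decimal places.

Rules hold: Σm=0, L=16 even, 6≤6≤10.
N = 5·17·13 = 1105
Δ = 4!·0!·12!/17! = 1/30940
Racah Σ t=2..2: t=2:+1/2073600 = 1/2073600
⇒ 3j(2 8 6; 0 0 0)² = 28/1105, sgn +1
Racah Σ t=4..4: t=4:+1/23224320 = 1/23224320
⇒ 3j(2 8 6; -2 0 2)² = 1/442, sgn +1
4πI² = N·(3j₀)²·(3jₘ)² = 14/221
I = +1·√(0.0633484/4π) = 0.07100075

0.071001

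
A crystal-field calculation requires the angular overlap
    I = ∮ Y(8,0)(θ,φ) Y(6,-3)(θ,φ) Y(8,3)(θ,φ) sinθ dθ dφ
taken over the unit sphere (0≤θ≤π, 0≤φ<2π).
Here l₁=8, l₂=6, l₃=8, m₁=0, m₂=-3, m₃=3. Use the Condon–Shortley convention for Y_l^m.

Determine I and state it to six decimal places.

Rules hold: Σm=0, L=22 even, 2≤8≤14.
N = 17·13·17 = 3757
Δ = 6!·10!·6!/23! = 1/13742520792
Racah Σ t=0..6: t=0:+1/41803776000 t=1:−1/435456000 t=2:+1/39813120 t=3:−1/18662400 t=4:+1/39813120 t=5:−1/435456000 t=6:+1/41803776000 = -11/1393459200
⇒ 3j(8 6 8; 0 0 0)² = 600/96577, sgn -1
Racah Σ t=0..3: t=0:+1/2090188800 t=1:−1/174182400 t=2:+1/99532800 t=3:−1/373248000 = 11/5225472000
⇒ 3j(8 6 8; 0 -3 3)² = 528/96577, sgn -1
4πI² = N·(3j₀)²·(3jₘ)² = 316800/2482597
I = +1·√(0.127608/4π) = 0.10077076

0.100771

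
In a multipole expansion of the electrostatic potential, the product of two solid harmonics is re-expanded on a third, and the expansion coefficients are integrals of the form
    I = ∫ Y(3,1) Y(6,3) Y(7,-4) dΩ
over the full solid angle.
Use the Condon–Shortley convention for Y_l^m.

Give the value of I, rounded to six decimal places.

m-sum 0 ✓  L=16 even ✓  3≤7≤9 ✓
Π(2lᵢ+1) = 7×13×15 = 1365
triangle coeff Δ(3,6,7) = 1/2042040
Σ_t [0,2]: t=0:+1/207360 t=1:−1/57600 t=2:+1/207360 = -1/129600
(3j)²=168/12155 [(3 6 7; 0 0 0)], sign=+1
Σ_t [0,2]: t=0:+1/2903040 t=1:−1/483840 t=2:+1/1451520 = -1/967680
(3j)²=81/6188 [(3 6 7; 1 3 -4)], sign=+1
⇒ 4πI² = 10206/41327
I = (+1)√(10206/41327/(4π)) = 0.14018641

0.140186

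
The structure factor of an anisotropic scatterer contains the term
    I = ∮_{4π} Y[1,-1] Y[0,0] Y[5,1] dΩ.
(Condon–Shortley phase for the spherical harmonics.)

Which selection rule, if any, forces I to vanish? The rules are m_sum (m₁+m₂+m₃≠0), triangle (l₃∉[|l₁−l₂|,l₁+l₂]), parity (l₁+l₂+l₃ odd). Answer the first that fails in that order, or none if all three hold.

triangle

Σmᵢ = 0  ✓
l₃∈[|l₁−l₂|,l₁+l₂]=[1,1], have l₃=5  ✗
Σlᵢ = 6 ⇒ even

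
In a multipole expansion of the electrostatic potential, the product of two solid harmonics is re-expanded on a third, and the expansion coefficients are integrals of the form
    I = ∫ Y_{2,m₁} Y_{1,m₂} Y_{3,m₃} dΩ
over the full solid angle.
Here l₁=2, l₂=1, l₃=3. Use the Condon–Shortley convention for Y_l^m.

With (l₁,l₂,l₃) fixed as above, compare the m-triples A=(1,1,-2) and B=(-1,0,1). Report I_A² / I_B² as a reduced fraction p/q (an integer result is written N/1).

5/4

Shared (l₁,l₂,l₃)=(2,1,3): N and (l;000)² cancel in I_A²/I_B².
A: Δ = 0!·4!·2!/7! = 1/105; Racah Σ t=0..0: t=0:+1/12 = 1/12; ⇒ 3j(2 1 3; 1 1 -2)² = 2/21, sgn -1
B: Δ = 0!·4!·2!/7! = 1/105; Racah Σ t=0..0: t=0:+1/6 = 1/6; ⇒ 3j(2 1 3; -1 0 1)² = 8/105, sgn +1
I_A²/I_B² = (2/21)/(8/105) = 5/4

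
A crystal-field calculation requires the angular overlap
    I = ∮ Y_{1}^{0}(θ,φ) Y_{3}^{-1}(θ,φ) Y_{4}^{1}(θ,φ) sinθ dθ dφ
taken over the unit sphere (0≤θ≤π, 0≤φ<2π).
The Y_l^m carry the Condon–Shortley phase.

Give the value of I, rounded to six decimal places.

-0.238414

Checks pass: Σm=0; 8 even; l₃=4∈[2,4].
(2·1+1)(2·3+1)(2·4+1) = 189
Δ: 0! 2! 6! / 9! → 1/252
sum: t=0:+1/36 = 1/36
3j²(1 3 4; 0 0 0) = Δ·Π!·Σ² = 4/63  (sign +1)
sum: t=0:+1/48 = 1/48
3j²(1 3 4; 0 -1 1) = Δ·Π!·Σ² = 5/84  (sign -1)
combine: 4πI² = 189·4/63·5/84 = 5/7
take √, sign -1: I = -0.23841361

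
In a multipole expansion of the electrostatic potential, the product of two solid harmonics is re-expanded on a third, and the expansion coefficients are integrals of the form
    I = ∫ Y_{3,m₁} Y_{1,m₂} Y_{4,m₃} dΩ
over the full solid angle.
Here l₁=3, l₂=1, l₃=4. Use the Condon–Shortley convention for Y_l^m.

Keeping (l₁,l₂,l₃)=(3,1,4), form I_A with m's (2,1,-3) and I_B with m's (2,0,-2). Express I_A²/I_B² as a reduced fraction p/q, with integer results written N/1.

7/4

l's match ⇒ only the (l;m) 3-j factors differ between A and B.
A: triangle coeff Δ(3,1,4) = 1/252; Σ_t [0,0]: t=0:+1/240 = 1/240; (3j)²=1/12 [(3 1 4; 2 1 -3)], sign=-1
B: triangle coeff Δ(3,1,4) = 1/252; Σ_t [0,0]: t=0:+1/120 = 1/120; (3j)²=1/21 [(3 1 4; 2 0 -2)], sign=+1
I_A²/I_B² = (1/12)/(1/21) = 7/4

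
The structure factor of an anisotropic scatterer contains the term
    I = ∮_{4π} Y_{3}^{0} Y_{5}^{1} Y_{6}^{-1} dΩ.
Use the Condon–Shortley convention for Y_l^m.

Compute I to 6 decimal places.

Rules hold: Σm=0, L=14 even, 2≤6≤8.
N = 7·11·13 = 1001
Δ = 2!·4!·8!/15! = 1/675675
Racah Σ t=0..2: t=0:+1/8640 t=1:−1/2304 t=2:+1/8640 = -7/34560
⇒ 3j(3 5 6; 0 0 0)² = 7/429, sgn -1
Racah Σ t=0..2: t=0:+1/17280 t=1:−1/2880 t=2:+1/6912 = -1/6912
⇒ 3j(3 5 6; 0 1 -1)² = 5/429, sgn +1
4πI² = N·(3j₀)²·(3jₘ)² = 245/1287
I = -1·√(0.190365/4π) = -0.12308038

-0.123080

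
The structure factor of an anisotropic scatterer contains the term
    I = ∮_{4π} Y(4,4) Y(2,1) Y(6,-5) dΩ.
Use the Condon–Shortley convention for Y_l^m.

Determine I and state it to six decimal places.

Checks pass: Σm=0; 12 even; l₃=6∈[2,6].
(2·4+1)(2·2+1)(2·6+1) = 585
Δ: 0! 8! 4! / 13! → 1/6435
sum: t=0:+1/2304 = 1/2304
3j²(4 2 6; 0 0 0) = Δ·Π!·Σ² = 5/143  (sign +1)
sum: t=0:+1/241920 = 1/241920
3j²(4 2 6; 4 1 -5) = Δ·Π!·Σ² = 1/39  (sign -1)
combine: 4πI² = 585·5/143·1/39 = 75/143
take √, sign -1: I = -0.20429497

-0.204295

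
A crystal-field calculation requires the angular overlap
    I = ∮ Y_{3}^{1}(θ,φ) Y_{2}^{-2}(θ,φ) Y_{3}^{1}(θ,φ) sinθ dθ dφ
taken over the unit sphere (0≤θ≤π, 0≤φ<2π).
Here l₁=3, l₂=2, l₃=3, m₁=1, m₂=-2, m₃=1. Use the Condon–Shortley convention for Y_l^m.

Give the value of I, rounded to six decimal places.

Rules hold: Σm=0, L=8 even, 1≤3≤5.
N = 7·5·7 = 245
Δ = 2!·4!·2!/9! = 1/3780
Racah Σ t=0..2: t=0:+1/24 t=1:−1/4 t=2:+1/24 = -1/6
⇒ 3j(3 2 3; 0 0 0)² = 4/105, sgn +1
Racah Σ t=0..0: t=0:+1/16 = 1/16
⇒ 3j(3 2 3; 1 -2 1)² = 2/35, sgn +1
4πI² = N·(3j₀)²·(3jₘ)² = 8/15
I = +1·√(0.533333/4π) = 0.20601291

0.206013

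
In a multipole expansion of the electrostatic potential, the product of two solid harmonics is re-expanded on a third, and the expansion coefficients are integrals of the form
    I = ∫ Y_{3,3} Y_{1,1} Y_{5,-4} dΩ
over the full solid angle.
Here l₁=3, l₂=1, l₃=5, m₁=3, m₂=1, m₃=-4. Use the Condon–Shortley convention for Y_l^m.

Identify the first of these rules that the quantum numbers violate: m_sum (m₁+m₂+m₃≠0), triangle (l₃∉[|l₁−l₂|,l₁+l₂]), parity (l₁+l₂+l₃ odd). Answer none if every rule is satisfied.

Σmᵢ = 0  ✓
l₃∈[|l₁−l₂|,l₁+l₂]=[2,4], have l₃=5  ✗
Σlᵢ = 9 ⇒ odd

triangle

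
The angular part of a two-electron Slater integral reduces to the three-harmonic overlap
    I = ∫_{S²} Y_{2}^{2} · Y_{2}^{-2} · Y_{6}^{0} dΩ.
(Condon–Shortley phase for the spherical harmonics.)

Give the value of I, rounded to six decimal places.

0.000000

l₃=6 ∉ [0,4] — triangle fails ⇒ I = 0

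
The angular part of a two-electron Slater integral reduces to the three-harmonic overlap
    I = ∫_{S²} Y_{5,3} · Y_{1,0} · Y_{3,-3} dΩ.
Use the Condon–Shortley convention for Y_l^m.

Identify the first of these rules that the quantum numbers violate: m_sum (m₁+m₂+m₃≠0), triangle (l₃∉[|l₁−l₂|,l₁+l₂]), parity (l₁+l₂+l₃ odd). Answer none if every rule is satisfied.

triangle

Σmᵢ = 0  ✓
l₃∈[|l₁−l₂|,l₁+l₂]=[4,6], have l₃=3  ✗
Σlᵢ = 9 ⇒ odd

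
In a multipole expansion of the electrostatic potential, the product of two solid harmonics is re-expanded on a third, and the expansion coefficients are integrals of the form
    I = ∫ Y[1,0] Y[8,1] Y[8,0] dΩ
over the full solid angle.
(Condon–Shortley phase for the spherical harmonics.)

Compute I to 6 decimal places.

0.000000

0 + 1 + 0 = 1 ≠ 0: azimuthal integral kills it; I = 0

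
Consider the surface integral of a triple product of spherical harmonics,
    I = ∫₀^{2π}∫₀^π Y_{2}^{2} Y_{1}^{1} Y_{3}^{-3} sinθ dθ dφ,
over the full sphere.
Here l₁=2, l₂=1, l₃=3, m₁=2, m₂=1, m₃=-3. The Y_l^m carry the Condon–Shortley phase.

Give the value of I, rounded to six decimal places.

-0.319865

Checks pass: Σm=0; 6 even; l₃=3∈[1,3].
(2·2+1)(2·1+1)(2·3+1) = 105
Δ: 0! 4! 2! / 7! → 1/105
sum: t=0:+1/4 = 1/4
3j²(2 1 3; 0 0 0) = Δ·Π!·Σ² = 3/35  (sign -1)
sum: t=0:+1/48 = 1/48
3j²(2 1 3; 2 1 -3) = Δ·Π!·Σ² = 1/7  (sign +1)
combine: 4πI² = 105·3/35·1/7 = 9/7
take √, sign -1: I = -0.31986543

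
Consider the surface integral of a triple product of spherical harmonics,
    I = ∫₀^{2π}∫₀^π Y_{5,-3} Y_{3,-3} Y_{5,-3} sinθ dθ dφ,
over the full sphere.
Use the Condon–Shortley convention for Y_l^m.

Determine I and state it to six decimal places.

0.000000

Σmᵢ = -9 ≠ 0, so the φ-integral vanishes; I = 0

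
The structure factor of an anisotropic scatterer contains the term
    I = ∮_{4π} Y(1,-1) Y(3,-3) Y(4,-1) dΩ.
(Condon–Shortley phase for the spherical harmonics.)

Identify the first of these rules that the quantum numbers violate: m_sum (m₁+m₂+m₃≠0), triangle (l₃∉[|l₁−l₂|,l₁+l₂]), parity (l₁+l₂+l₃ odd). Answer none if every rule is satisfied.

m_sum

Σmᵢ = -5  ✗
l₃∈[|l₁−l₂|,l₁+l₂]=[2,4], have l₃=4
Σlᵢ = 8 ⇒ even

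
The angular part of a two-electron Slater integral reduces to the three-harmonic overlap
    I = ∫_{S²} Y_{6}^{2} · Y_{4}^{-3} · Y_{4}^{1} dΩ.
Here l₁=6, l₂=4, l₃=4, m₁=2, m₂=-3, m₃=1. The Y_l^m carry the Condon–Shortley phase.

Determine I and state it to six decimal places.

-0.165283

Rules hold: Σm=0, L=14 even, 2≤4≤10.
N = 13·9·9 = 1053
Δ = 6!·6!·2!/15! = 1/1261260
Racah Σ t=2..4: t=2:+1/4608 t=3:−1/1296 t=4:+1/4608 = -7/20736
⇒ 3j(6 4 4; 0 0 0)² = 20/1287, sgn -1
Racah Σ t=0..1: t=0:+1/34560 t=1:−1/8640 = -1/11520
⇒ 3j(6 4 4; 2 -3 1)² = 3/143, sgn +1
4πI² = N·(3j₀)²·(3jₘ)² = 540/1573
I = -1·√(0.343293/4π) = -0.16528277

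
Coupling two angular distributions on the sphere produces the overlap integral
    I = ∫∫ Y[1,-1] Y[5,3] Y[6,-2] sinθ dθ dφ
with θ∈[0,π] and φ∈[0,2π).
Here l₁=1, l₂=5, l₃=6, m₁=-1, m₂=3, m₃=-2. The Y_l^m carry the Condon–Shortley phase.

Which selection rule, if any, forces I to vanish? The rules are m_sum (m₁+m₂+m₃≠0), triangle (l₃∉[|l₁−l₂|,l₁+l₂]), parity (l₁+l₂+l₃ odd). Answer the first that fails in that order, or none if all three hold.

azimuthal sum: -1 + 3 − 2 = 0  ✓
4 ≤ 6 ≤ 6 (triangle on l)  ✓
L = 1 + 5 + 6 = 12 (even)  ✓

none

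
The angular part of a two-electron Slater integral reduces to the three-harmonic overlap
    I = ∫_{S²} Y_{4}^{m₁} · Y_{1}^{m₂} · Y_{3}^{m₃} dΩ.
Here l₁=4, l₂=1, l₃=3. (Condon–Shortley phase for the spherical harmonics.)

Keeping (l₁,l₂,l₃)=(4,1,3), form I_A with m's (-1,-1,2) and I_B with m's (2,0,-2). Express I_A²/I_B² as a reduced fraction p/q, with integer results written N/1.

1/4

Shared (l₁,l₂,l₃)=(4,1,3): N and (l;000)² cancel in I_A²/I_B².
A: Δ = 2!·6!·0!/9! = 1/252; Racah Σ t=0..0: t=0:+1/240 = 1/240; ⇒ 3j(4 1 3; -1 -1 2)² = 1/84, sgn -1
B: Δ = 2!·6!·0!/9! = 1/252; Racah Σ t=1..1: t=1:−1/120 = -1/120; ⇒ 3j(4 1 3; 2 0 -2)² = 1/21, sgn +1
I_A²/I_B² = (1/84)/(1/21) = 1/4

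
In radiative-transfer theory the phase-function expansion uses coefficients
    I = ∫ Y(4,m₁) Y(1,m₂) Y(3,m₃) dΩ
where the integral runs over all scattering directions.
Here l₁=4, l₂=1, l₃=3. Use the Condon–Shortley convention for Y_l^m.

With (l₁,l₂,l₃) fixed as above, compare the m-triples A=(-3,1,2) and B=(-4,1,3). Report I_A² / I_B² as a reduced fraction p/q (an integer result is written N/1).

l's match ⇒ only the (l;m) 3-j factors differ between A and B.
A: triangle coeff Δ(4,1,3) = 1/252; Σ_t [2,2]: t=2:+1/240 = 1/240; (3j)²=1/12 [(4 1 3; -3 1 2)], sign=-1
B: triangle coeff Δ(4,1,3) = 1/252; Σ_t [2,2]: t=2:+1/1440 = 1/1440; (3j)²=1/9 [(4 1 3; -4 1 3)], sign=+1
I_A²/I_B² = (1/12)/(1/9) = 3/4

3/4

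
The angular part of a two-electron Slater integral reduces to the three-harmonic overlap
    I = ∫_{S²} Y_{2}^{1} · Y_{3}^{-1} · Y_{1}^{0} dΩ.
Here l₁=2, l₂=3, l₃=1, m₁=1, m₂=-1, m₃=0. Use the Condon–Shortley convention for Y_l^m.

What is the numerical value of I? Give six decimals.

-0.233597

Checks pass: Σm=0; 6 even; l₃=1∈[1,5].
(2·2+1)(2·3+1)(2·1+1) = 105
Δ: 4! 0! 2! / 7! → 1/105
sum: t=2:+1/4 = 1/4
3j²(2 3 1; 0 0 0) = Δ·Π!·Σ² = 3/35  (sign -1)
sum: t=1:−1/6 = -1/6
3j²(2 3 1; 1 -1 0) = Δ·Π!·Σ² = 8/105  (sign +1)
combine: 4πI² = 105·3/35·8/105 = 24/35
take √, sign -1: I = -0.23359668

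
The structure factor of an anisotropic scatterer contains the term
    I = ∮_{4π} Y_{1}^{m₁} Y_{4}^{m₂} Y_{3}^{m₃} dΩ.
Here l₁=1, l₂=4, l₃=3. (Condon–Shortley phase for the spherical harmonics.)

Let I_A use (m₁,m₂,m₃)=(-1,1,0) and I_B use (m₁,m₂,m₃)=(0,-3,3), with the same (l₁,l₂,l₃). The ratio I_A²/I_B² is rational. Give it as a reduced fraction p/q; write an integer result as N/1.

Same 1,4,3: normalisation and zero-m 3j drop out of the ratio.
A: Δ: 2! 0! 6! / 9! → 1/252; sum: t=2:+1/72 = 1/72; 3j²(1 4 3; -1 1 0) = Δ·Π!·Σ² = 5/126  (sign -1)
B: Δ: 2! 0! 6! / 9! → 1/252; sum: t=1:−1/720 = -1/720; 3j²(1 4 3; 0 -3 3) = Δ·Π!·Σ² = 1/36  (sign -1)
I_A²/I_B² = (5/126)/(1/36) = 10/7

10/7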